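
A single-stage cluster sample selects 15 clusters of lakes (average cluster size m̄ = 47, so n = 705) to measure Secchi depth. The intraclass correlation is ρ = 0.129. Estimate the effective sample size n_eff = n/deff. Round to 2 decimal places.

deff = 1 + (47 − 1)·0.129 = 1 + 5.934 = 6.934.
n_eff = 705 / 6.934 = 101.67.

101.67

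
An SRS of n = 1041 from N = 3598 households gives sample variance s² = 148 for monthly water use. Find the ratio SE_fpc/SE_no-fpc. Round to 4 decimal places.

0.8430

f = n/N = 1041/3598 = 0.28932740.
SE_no-fpc = √(s²/n) = 0.37705568; SE_fpc = √((1−f)s²/n) = 0.31786322.
Ratio = √(1−f) = 0.84301400.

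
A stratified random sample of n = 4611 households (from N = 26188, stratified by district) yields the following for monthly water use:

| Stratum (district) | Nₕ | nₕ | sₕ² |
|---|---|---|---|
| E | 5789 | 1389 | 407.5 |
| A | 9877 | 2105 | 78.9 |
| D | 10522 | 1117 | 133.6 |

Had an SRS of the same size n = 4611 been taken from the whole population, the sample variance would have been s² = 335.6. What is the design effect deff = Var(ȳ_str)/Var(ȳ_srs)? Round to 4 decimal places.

0.5395

Var(ȳ_str) = Σ Wₕ²(1−fₕ)sₕ²/nₕ with Wₕ = Nₕ/26188:
  E: (5789/26188)²·(1−1389/5789)·407.5/1389 = 0.010896247
  A: (9877/26188)²·(1−2105/9877)·78.9/2105 = 0.0041954455
  D: (10522/26188)²·(1−1117/10522)·133.6/1117 = 0.017258606
  → Var(ȳ_str) = 0.032350299.
Var(ȳ_srs) = (1 − 4611/26188)·335.6/4611 = 0.059967447.
deff = 0.032350299 / 0.059967447 = 0.5395.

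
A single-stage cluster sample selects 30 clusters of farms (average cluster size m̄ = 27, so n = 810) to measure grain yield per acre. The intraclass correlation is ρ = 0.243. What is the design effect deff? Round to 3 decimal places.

7.318

deff = 1 + (27 − 1)·0.243 = 1 + 6.318 = 7.318.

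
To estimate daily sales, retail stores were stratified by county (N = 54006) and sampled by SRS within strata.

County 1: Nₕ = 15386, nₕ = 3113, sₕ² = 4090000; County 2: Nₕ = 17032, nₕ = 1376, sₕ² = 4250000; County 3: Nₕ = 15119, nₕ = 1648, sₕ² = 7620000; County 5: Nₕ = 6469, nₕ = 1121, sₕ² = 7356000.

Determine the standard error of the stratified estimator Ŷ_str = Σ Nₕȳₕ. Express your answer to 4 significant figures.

1.497 × 10^6

Var(Ŷ_str) = Σₕ Nₕ²(1 − fₕ)sₕ²/nₕ.
County 1: 15386²·(1 − 3113/15386)·4090000/3113 = 2.4809651 × 10^11.
County 2: 17032²·(1 − 1376/17032)·4250000/1376 = 8.2360117 × 10^11.
County 3: 15119²·(1 − 1648/15119)·7620000/1648 = 9.4171756 × 10^11.
County 5: 6469²·(1 − 1121/6469)·7356000/1121 = 2.2702028 × 10^11.
Sum = 2.2404355 × 10^12.
SE = √(2.2404355 × 10^12) = 1.497 × 10^6.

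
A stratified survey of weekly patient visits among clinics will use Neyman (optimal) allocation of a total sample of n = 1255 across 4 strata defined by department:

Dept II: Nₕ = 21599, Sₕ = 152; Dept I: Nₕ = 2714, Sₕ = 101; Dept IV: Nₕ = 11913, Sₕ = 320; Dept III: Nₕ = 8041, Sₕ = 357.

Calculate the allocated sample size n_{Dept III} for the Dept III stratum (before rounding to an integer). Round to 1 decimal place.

Neyman allocation: nₕ = n·NₕSₕ / Σⱼ NⱼSⱼ.
Σ NⱼSⱼ = 21599·152 + 2714·101 + 11913·320 + 8041·357 = 1.0239959 × 10^7.
n_{Dept III} = 1255·8041·357 / (1.0239959 × 10^7) = 351.8.

351.8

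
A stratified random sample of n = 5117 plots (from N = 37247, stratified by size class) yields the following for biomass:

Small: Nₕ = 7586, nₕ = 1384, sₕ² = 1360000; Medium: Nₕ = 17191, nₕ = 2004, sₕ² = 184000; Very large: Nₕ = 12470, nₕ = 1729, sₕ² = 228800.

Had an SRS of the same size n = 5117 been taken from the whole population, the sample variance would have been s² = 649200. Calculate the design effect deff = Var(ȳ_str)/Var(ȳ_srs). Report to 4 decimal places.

0.5791

Var(ȳ_str) = Σ Wₕ²(1−fₕ)sₕ²/nₕ with Wₕ = Nₕ/37247:
  Small: (7586/37247)²·(1−1384/7586)·1360000/1384 = 33.32459
  Medium: (17191/37247)²·(1−2004/17191)·184000/2004 = 17.278683
  Very large: (12470/37247)²·(1−1729/12470)·228800/1729 = 12.775844
  → Var(ȳ_str) = 63.379117.
Var(ȳ_srs) = (1 − 5117/37247)·649200/5117 = 109.44162.
deff = 63.379117 / 109.44162 = 0.5791.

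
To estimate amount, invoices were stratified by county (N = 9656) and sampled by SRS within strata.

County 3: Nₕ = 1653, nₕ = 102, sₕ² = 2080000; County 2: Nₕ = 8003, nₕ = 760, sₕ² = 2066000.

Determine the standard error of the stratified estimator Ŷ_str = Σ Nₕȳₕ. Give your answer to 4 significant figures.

Var(Ŷ_str) = Σₕ Nₕ²(1 − fₕ)sₕ²/nₕ.
County 3: 1653²·(1 − 102/1653)·2080000/102 = 5.2281473 × 10^10.
County 2: 8003²·(1 − 760/8003)·2066000/760 = 1.5757526 × 10^11.
Sum = 2.0985673 × 10^11.
SE = √(2.0985673 × 10^11) = 458100.

458100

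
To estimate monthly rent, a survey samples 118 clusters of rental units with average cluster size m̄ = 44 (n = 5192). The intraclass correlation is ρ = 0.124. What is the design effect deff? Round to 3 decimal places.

deff = 1 + (44 − 1)·0.124 = 1 + 5.332 = 6.332.

6.332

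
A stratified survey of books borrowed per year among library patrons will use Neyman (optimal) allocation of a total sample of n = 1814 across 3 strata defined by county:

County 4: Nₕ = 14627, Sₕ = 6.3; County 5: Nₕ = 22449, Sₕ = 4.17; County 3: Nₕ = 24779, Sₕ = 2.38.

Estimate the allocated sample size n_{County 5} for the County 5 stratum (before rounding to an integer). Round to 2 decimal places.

693.86

Neyman allocation: nₕ = n·NₕSₕ / Σⱼ NⱼSⱼ.
Σ NⱼSⱼ = 14627·6.3 + 22449·4.17 + 24779·2.38 = 244736.45.
n_{County 5} = 1814·22449·4.17 / 244736.45 = 693.86.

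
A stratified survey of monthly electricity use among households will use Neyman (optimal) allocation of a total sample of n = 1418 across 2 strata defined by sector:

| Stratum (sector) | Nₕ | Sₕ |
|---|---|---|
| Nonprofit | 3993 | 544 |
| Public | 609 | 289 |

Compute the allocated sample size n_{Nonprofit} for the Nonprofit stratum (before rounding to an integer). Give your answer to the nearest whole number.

Neyman allocation: nₕ = n·NₕSₕ / Σⱼ NⱼSⱼ.
Σ NⱼSⱼ = 3993·544 + 609·289 = 2.348193 × 10^6.
n_{Nonprofit} = 1418·3993·544 / (2.348193 × 10^6) = 1312.

1312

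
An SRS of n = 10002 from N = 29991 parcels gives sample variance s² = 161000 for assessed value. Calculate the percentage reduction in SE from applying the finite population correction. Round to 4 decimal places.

18.3606

f = n/N = 10002/29991 = 0.33350005.
SE_no-fpc = √(s²/n) = 4.0120793; SE_fpc = √((1−f)s²/n) = 3.2754394.
Ratio = √(1−f) = 0.81639448. Reduction = 100·(1 − 0.81639448) = 18.3606%.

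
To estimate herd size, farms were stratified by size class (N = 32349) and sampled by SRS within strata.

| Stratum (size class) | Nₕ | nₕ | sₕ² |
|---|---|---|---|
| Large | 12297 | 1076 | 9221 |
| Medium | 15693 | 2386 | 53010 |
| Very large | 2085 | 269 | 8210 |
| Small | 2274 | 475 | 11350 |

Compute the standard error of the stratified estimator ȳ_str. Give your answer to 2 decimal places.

2.40

Var(ȳ_str) = Σₕ Wₕ²(1 − fₕ)sₕ²/nₕ with Wₕ = Nₕ/N, N = 32349.
Large: Wₕ = 0.38013540; term = 0.38013540²·(1 − 0.08750102)·9221/1076 = 1.1299904.
Medium: Wₕ = 0.48511546; term = 0.48511546²·(1 − 0.15204231)·53010/2386 = 4.4335517.
Very large: Wₕ = 0.06445331; term = 0.06445331²·(1 − 0.12901679)·8210/269 = 0.11043101.
Small: Wₕ = 0.07029584; term = 0.07029584²·(1 − 0.20888303)·11350/475 = 0.093411889.
Sum = 5.767385.
SE = √(5.767385) = 2.40.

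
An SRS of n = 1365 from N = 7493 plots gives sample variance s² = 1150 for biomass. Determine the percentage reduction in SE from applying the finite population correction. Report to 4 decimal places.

f = n/N = 1365/7493 = 0.18217003.
SE_no-fpc = √(s²/n) = 0.917873; SE_fpc = √((1−f)s²/n) = 0.83006883.
Ratio = √(1−f) = 0.90433952. Reduction = 100·(1 − 0.90433952) = 9.5660%.

9.5660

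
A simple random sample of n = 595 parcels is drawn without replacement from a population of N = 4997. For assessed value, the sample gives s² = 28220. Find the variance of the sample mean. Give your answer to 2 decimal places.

41.78

Under SRS without replacement, Var(ȳ) = (1 − f)·s²/n with f = n/N = 595/4997 = 0.11907144.
Var(ȳ) = (1 − 0.11907144)·28220/595 = 0.88092856·47.428571 = 41.781183.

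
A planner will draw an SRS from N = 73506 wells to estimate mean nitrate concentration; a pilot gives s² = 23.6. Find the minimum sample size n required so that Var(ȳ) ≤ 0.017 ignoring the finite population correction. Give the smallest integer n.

1389

Without fpc, n₀ = s²/D = 23.6/0.017 = 1388.2353.
Rounding up, n = 1389.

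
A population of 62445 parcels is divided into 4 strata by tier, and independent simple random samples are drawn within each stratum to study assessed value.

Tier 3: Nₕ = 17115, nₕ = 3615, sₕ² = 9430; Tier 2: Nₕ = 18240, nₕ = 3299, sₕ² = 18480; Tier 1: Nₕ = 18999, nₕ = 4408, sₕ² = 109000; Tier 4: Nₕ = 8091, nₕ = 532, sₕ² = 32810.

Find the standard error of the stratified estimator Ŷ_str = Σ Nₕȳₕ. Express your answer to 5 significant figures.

112940

Var(Ŷ_str) = Σₕ Nₕ²(1 − fₕ)sₕ²/nₕ.
Tier 3: 17115²·(1 − 3615/17115)·9430/3615 = 6.0271786 × 10^8.
Tier 2: 18240²·(1 − 3299/18240)·18480/3299 = 1.5265961 × 10^9.
Tier 1: 18999²·(1 − 4408/18999)·109000/4408 = 6.8548935 × 10^9.
Tier 4: 8091²·(1 − 532/8091)·32810/532 = 3.7719085 × 10^9.
Sum = 1.2756116 × 10^10.
SE = √(1.2756116 × 10^10) = 112940.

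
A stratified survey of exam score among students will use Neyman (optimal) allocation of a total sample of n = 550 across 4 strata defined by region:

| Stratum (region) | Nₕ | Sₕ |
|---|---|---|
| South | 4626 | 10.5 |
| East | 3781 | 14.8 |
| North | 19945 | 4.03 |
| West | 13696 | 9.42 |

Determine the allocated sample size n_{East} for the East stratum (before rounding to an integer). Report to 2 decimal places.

Neyman allocation: nₕ = n·NₕSₕ / Σⱼ NⱼSⱼ.
Σ NⱼSⱼ = 4626·10.5 + 3781·14.8 + 19945·4.03 + 13696·9.42 = 313926.47.
n_{East} = 550·3781·14.8 / 313926.47 = 98.04.

98.04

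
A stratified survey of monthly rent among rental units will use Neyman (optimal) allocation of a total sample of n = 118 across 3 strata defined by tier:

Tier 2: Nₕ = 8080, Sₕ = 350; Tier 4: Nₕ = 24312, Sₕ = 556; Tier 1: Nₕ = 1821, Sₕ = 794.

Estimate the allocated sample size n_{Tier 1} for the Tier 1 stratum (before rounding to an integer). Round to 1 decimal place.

9.6

Neyman allocation: nₕ = n·NₕSₕ / Σⱼ NⱼSⱼ.
Σ NⱼSⱼ = 8080·350 + 24312·556 + 1821·794 = 1.7791346 × 10^7.
n_{Tier 1} = 118·1821·794 / (1.7791346 × 10^7) = 9.6.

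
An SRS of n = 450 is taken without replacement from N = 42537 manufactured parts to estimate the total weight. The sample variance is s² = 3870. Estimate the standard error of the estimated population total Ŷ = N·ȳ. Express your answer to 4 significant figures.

124100

Var(Ŷ) = N²·Var(ȳ) = N²·(1 − n/N)·s²/n.
f = 450/42537 = 0.01057903; Var(ȳ) = 0.98942097·3870/450 = 8.5090204.
Var(Ŷ) = 42537² · 8.5090204 = 1.5396191 × 10^10.
SE(Ŷ) = √(1.5396191 × 10^10) = 124100.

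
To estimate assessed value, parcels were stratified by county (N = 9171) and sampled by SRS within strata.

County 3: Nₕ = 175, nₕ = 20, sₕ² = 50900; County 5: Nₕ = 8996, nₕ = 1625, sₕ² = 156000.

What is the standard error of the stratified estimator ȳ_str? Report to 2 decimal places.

8.75

Var(ȳ_str) = Σₕ Wₕ²(1 − fₕ)sₕ²/nₕ with Wₕ = Nₕ/N, N = 9171.
County 3: Wₕ = 0.01908189; term = 0.01908189²·(1 − 0.11428571)·50900/20 = 0.82077505.
County 5: Wₕ = 0.98091811; term = 0.98091811²·(1 − 0.18063584)·156000/1625 = 75.685678.
Sum = 76.506453.
SE = √(76.506453) = 8.75.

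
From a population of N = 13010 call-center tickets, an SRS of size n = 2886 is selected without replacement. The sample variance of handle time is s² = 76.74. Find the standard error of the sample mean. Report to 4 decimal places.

0.1438

Under SRS without replacement, Var(ȳ) = (1 − f)·s²/n with f = n/N = 2886/13010 = 0.22182936.
Var(ȳ) = (1 − 0.22182936)·76.74/2886 = 0.77817064·0.026590437 = 0.020691897.
SE(ȳ) = √(0.020691897) = 0.1438.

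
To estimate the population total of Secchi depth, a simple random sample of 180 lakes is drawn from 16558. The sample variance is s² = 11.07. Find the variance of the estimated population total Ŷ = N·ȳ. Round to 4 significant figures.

Var(Ŷ) = N²·Var(ȳ) = N²·(1 − n/N)·s²/n.
f = 180/16558 = 0.01087088; Var(ȳ) = 0.98912912·11.07/180 = 0.060831441.
Var(Ŷ) = 16558² · 0.060831441 = 1.6677996 × 10^7.

1.668 × 10^7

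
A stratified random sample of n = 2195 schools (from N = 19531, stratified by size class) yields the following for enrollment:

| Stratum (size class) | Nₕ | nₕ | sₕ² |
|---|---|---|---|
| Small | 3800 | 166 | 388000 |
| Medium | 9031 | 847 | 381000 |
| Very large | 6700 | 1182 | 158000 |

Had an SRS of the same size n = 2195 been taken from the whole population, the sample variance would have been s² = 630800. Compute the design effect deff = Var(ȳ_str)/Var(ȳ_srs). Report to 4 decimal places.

Var(ȳ_str) = Σ Wₕ²(1−fₕ)sₕ²/nₕ with Wₕ = Nₕ/19531:
  Small: (3800/19531)²·(1−166/3800)·388000/166 = 84.614189
  Medium: (9031/19531)²·(1−847/9031)·381000/847 = 87.155353
  Very large: (6700/19531)²·(1−1182/6700)·158000/1182 = 12.95529
  → Var(ȳ_str) = 184.72483.
Var(ȳ_srs) = (1 − 2195/19531)·630800/2195 = 255.08304.
deff = 184.72483 / 255.08304 = 0.7242.

0.7242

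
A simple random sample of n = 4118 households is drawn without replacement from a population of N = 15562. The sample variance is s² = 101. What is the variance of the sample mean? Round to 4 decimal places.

Under SRS without replacement, Var(ȳ) = (1 − f)·s²/n with f = n/N = 4118/15562 = 0.26461894.
Var(ȳ) = (1 − 0.26461894)·101/4118 = 0.73538106·0.024526469 = 0.018036301.

0.0180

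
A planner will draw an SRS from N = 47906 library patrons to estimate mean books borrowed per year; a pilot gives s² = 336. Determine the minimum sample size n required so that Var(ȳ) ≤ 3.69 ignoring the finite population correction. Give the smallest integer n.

Without fpc, n₀ = s²/D = 336/3.69 = 91.0569.
Rounding up, n = 92.

92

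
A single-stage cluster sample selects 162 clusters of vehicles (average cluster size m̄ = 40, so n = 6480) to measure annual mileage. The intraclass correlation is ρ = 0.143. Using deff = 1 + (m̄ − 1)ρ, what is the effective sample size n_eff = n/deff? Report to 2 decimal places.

deff = 1 + (40 − 1)·0.143 = 1 + 5.577 = 6.577.
n_eff = 6480 / 6.577 = 985.25.

985.25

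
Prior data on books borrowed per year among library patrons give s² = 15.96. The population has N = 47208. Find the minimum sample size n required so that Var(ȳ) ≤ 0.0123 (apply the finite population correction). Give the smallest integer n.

1263

Without fpc, n₀ = s²/D = 15.96/0.0123 = 1297.5610.
With fpc, (1 − n/N)·s²/n ≤ D requires n ≥ n₀/(1 + n₀/N) = 1297.5610/(1 + 1297.5610/47208) = 1262.8502.
Rounding up, n = 1263.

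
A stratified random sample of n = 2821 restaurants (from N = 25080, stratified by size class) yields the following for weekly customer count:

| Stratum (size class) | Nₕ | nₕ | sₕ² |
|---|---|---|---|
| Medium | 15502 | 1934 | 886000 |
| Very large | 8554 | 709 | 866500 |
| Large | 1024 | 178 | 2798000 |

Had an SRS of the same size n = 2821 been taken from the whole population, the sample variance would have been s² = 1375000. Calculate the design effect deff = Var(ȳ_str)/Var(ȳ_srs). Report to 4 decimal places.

0.7056

Var(ȳ_str) = Σ Wₕ²(1−fₕ)sₕ²/nₕ with Wₕ = Nₕ/25080:
  Medium: (15502/25080)²·(1−1934/15502)·886000/1934 = 153.18836
  Very large: (8554/25080)²·(1−709/8554)·866500/709 = 130.38555
  Large: (1024/25080)²·(1−178/1024)·2798000/178 = 21.649255
  → Var(ȳ_str) = 305.22317.
Var(ȳ_srs) = (1 − 2821/25080)·1375000/2821 = 432.59125.
deff = 305.22317 / 432.59125 = 0.7056.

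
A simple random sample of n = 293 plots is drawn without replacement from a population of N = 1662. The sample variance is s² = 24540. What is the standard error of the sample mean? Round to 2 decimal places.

8.31

Under SRS without replacement, Var(ȳ) = (1 − f)·s²/n with f = n/N = 293/1662 = 0.17629362.
Var(ȳ) = (1 − 0.17629362)·24540/293 = 0.82370638·83.754266 = 68.988923.
SE(ȳ) = √(68.988923) = 8.31.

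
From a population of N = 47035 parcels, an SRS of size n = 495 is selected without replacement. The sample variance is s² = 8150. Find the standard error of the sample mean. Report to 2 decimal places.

4.04

Under SRS without replacement, Var(ȳ) = (1 − f)·s²/n with f = n/N = 495/47035 = 0.01052408.
Var(ȳ) = (1 − 0.01052408)·8150/495 = 0.98947592·16.464646 = 16.291371.
SE(ȳ) = √(16.291371) = 4.04.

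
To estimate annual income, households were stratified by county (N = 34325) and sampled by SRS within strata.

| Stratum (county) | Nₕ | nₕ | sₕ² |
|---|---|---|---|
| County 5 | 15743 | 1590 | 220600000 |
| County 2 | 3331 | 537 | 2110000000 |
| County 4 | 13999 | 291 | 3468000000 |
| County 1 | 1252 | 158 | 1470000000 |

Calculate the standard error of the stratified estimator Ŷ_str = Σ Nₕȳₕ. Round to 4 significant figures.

4.865 × 10^7

Var(Ŷ_str) = Σₕ Nₕ²(1 − fₕ)sₕ²/nₕ.
County 5: 15743²·(1 − 1590/15743)·220600000/1590 = 3.091323 × 10^13.
County 2: 3331²·(1 − 537/3331)·2110000000/537 = 3.6568673 × 10^13.
County 4: 13999²·(1 − 291/13999)·3468000000/291 = 2.2869528 × 10^15.
County 1: 1252²·(1 − 158/1252)·1470000000/158 = 1.27433 × 10^13.
Sum = 2.367178 × 10^15.
SE = √(2.367178 × 10^15) = 4.865 × 10^7.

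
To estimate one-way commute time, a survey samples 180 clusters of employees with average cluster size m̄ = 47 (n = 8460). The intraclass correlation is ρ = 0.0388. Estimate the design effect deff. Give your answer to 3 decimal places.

deff = 1 + (47 − 1)·0.0388 = 1 + 1.7848 = 2.7848.

2.785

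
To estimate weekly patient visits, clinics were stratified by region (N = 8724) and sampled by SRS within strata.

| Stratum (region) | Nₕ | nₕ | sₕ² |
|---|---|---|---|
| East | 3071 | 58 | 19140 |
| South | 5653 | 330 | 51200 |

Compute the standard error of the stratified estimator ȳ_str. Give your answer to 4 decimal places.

Var(ȳ_str) = Σₕ Wₕ²(1 − fₕ)sₕ²/nₕ with Wₕ = Nₕ/N, N = 8724.
East: Wₕ = 0.35201742; term = 0.35201742²·(1 − 0.01888636)·19140/58 = 40.12006.
South: Wₕ = 0.64798258; term = 0.64798258²·(1 − 0.05837608)·51200/330 = 61.342315.
Sum = 101.46238.
SE = √(101.46238) = 10.0729.

10.0729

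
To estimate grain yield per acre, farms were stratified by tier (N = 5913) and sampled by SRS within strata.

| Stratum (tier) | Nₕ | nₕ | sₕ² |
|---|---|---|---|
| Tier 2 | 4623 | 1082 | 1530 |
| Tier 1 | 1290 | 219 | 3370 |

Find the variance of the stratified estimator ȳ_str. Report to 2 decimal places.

1.27

Var(ȳ_str) = Σₕ Wₕ²(1 − fₕ)sₕ²/nₕ with Wₕ = Nₕ/N, N = 5913.
Tier 2: Wₕ = 0.78183663; term = 0.78183663²·(1 − 0.23404716)·1530/1082 = 0.66206135.
Tier 1: Wₕ = 0.21816337; term = 0.21816337²·(1 − 0.16976744)·3370/219 = 0.60806388.
Sum = 1.2701252.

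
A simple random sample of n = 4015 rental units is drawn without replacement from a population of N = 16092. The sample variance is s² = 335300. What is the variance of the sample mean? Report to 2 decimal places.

Under SRS without replacement, Var(ȳ) = (1 − f)·s²/n with f = n/N = 4015/16092 = 0.24950286.
Var(ȳ) = (1 − 0.24950286)·335300/4015 = 0.75049714·83.511831 = 62.67539.

62.68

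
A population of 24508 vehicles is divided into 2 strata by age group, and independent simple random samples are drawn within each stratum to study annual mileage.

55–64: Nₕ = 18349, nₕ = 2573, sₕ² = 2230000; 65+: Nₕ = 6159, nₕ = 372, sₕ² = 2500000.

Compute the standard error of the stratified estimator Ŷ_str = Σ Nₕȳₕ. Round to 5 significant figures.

Var(Ŷ_str) = Σₕ Nₕ²(1 − fₕ)sₕ²/nₕ.
55–64: 18349²·(1 − 2573/18349)·2230000/2573 = 2.5088481 × 10^11.
65+: 6159²·(1 − 372/6159)·2500000/372 = 2.3953046 × 10^11.
Sum = 4.9041527 × 10^11.
SE = √(4.9041527 × 10^11) = 700300.

700300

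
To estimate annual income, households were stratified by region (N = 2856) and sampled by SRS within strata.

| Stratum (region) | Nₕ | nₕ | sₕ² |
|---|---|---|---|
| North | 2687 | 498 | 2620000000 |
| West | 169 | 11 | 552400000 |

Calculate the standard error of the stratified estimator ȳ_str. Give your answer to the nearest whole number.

Var(ȳ_str) = Σₕ Wₕ²(1 − fₕ)sₕ²/nₕ with Wₕ = Nₕ/N, N = 2856.
North: Wₕ = 0.94082633; term = 0.94082633²·(1 − 0.18533681)·2620000000/498 = 3.7937523 × 10^6.
West: Wₕ = 0.05917367; term = 0.05917367²·(1 − 0.06508876)·552400000/11 = 164394.91.
Sum = 3.9581472 × 10^6.
SE = √(3.9581472 × 10^6) = 1990.

1990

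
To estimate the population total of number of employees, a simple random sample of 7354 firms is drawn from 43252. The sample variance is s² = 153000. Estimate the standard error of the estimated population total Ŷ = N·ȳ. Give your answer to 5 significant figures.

179730

Var(Ŷ) = N²·Var(ȳ) = N²·(1 − n/N)·s²/n.
f = 7354/43252 = 0.17002682; Var(ȳ) = 0.82997318·153000/7354 = 17.267595.
Var(Ŷ) = 43252² · 17.267595 = 3.2303103 × 10^10.
SE(Ŷ) = √(3.2303103 × 10^10) = 179730.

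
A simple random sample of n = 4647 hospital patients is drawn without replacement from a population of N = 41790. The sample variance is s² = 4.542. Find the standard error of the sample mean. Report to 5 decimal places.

Under SRS without replacement, Var(ȳ) = (1 − f)·s²/n with f = n/N = 4647/41790 = 0.11119885.
Var(ȳ) = (1 − 0.11119885)·4.542/4647 = 0.88880115·9.7740478 × 10^-4 = 8.6871849 × 10^-4.
SE(ȳ) = √(8.6871849 × 10^-4) = 0.02947.

0.02947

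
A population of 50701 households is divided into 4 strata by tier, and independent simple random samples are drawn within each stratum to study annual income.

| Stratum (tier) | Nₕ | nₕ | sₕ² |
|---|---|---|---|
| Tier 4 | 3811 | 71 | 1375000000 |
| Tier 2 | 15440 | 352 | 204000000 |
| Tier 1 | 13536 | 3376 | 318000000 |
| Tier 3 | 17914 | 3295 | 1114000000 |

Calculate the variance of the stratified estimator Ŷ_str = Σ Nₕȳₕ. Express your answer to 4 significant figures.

Var(Ŷ_str) = Σₕ Nₕ²(1 − fₕ)sₕ²/nₕ.
Tier 4: 3811²·(1 − 71/3811)·1375000000/71 = 2.7602912 × 10^14.
Tier 2: 15440²·(1 − 352/15440)·204000000/352 = 1.3501017 × 10^14.
Tier 1: 13536²·(1 − 3376/13536)·318000000/3376 = 1.2954144 × 10^13.
Tier 3: 17914²·(1 − 3295/17914)·1114000000/3295 = 8.85401 × 10^13.
Sum = 5.1253353 × 10^14.

5.125 × 10^14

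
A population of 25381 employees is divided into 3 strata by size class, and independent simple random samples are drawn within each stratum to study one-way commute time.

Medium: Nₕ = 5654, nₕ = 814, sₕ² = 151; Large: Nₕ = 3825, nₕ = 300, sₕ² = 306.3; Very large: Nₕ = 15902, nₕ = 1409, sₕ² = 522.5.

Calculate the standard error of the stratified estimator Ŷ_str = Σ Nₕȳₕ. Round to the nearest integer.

Var(Ŷ_str) = Σₕ Nₕ²(1 − fₕ)sₕ²/nₕ.
Medium: 5654²·(1 − 814/5654)·151/814 = 5.0763751 × 10^6.
Large: 3825²·(1 − 300/3825)·306.3/300 = 1.3766271 × 10^7.
Very large: 15902²·(1 − 1409/15902)·522.5/1409 = 8.5464419 × 10^7.
Sum = 1.0430707 × 10^8.
SE = √(1.0430707 × 10^8) = 10213.

10213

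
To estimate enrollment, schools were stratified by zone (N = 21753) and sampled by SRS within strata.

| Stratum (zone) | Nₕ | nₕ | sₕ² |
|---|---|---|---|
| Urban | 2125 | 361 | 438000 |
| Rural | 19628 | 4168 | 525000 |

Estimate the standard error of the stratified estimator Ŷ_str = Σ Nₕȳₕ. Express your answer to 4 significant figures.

206800

Var(Ŷ_str) = Σₕ Nₕ²(1 − fₕ)sₕ²/nₕ.
Urban: 2125²·(1 − 361/2125)·438000/361 = 4.5480416 × 10^9.
Rural: 19628²·(1 − 4168/19628)·525000/4168 = 3.8222328 × 10^10.
Sum = 4.277037 × 10^10.
SE = √(4.277037 × 10^10) = 206800.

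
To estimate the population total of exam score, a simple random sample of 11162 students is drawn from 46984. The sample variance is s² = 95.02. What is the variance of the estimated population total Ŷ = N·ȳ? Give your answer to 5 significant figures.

Var(Ŷ) = N²·Var(ȳ) = N²·(1 − n/N)·s²/n.
f = 11162/46984 = 0.23757024; Var(ȳ) = 0.76242976·95.02/11162 = 0.0064904207.
Var(Ŷ) = 46984² · 0.0064904207 = 1.4327579 × 10^7.

1.4328 × 10^7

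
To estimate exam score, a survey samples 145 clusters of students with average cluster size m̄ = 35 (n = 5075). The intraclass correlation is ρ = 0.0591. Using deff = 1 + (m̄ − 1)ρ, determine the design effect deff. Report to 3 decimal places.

deff = 1 + (35 − 1)·0.0591 = 1 + 2.0094 = 3.0094.

3.009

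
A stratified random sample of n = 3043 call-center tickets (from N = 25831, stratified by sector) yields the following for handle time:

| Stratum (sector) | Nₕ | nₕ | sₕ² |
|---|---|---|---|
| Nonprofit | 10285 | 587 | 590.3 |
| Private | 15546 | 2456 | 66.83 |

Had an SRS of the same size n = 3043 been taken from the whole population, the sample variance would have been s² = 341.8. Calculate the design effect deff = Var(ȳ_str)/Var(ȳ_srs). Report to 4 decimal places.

1.6008

Var(ȳ_str) = Σ Wₕ²(1−fₕ)sₕ²/nₕ with Wₕ = Nₕ/25831:
  Nonprofit: (10285/25831)²·(1−587/10285)·590.3/587 = 0.1503276
  Private: (15546/25831)²·(1−2456/15546)·66.83/2456 = 0.0082988702
  → Var(ȳ_str) = 0.15862647.
Var(ȳ_srs) = (1 − 3043/25831)·341.8/3043 = 0.099091202.
deff = 0.15862647 / 0.099091202 = 1.6008.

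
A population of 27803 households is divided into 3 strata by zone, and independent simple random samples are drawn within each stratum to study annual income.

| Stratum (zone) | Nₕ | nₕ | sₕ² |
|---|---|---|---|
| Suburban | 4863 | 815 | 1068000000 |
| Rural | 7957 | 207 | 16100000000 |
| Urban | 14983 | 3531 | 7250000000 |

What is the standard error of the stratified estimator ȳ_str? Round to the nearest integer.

2587

Var(ȳ_str) = Σₕ Wₕ²(1 − fₕ)sₕ²/nₕ with Wₕ = Nₕ/N, N = 27803.
Suburban: Wₕ = 0.17490918; term = 0.17490918²·(1 − 0.16759202)·1068000000/815 = 33371.452.
Rural: Wₕ = 0.28619214; term = 0.28619214²·(1 − 0.02601483)·16100000000/207 = 6.2047355 × 10^6.
Urban: Wₕ = 0.53889868; term = 0.53889868²·(1 − 0.23566709)·7250000000/3531 = 455760.93.
Sum = 6.6938679 × 10^6.
SE = √(6.6938679 × 10^6) = 2587.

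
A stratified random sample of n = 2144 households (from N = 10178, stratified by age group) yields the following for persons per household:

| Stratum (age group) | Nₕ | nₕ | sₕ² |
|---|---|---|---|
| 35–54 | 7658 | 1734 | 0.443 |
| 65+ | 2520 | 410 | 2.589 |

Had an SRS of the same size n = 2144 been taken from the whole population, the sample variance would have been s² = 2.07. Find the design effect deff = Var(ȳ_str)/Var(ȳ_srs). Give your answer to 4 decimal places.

Var(ȳ_str) = Σ Wₕ²(1−fₕ)sₕ²/nₕ with Wₕ = Nₕ/10178:
  35–54: (7658/10178)²·(1−1734/7658)·0.443/1734 = 1.1188198 × 10^-4
  65+: (2520/10178)²·(1−410/2520)·2.589/410 = 3.2412035 × 10^-4
  → Var(ȳ_str) = 4.3600233 × 10^-4.
Var(ȳ_srs) = (1 − 2144/10178)·2.07/2144 = 7.6210524 × 10^-4.
deff = (4.3600233 × 10^-4) / (7.6210524 × 10^-4) = 0.5721.

0.5721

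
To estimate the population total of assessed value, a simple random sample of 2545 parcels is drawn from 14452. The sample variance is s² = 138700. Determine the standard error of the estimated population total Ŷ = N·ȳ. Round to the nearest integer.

96841

Var(Ŷ) = N²·Var(ȳ) = N²·(1 − n/N)·s²/n.
f = 2545/14452 = 0.17610019; Var(ȳ) = 0.82389981·138700/2545 = 44.90173.
Var(Ŷ) = 14452² · 44.90173 = 9.378189 × 10^9.
SE(Ŷ) = √(9.378189 × 10^9) = 96841.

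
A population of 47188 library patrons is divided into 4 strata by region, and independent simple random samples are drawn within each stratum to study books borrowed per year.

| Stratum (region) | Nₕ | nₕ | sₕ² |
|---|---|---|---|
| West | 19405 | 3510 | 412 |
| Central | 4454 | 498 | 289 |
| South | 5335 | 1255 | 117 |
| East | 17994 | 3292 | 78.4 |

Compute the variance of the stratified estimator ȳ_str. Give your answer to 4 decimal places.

Var(ȳ_str) = Σₕ Wₕ²(1 − fₕ)sₕ²/nₕ with Wₕ = Nₕ/N, N = 47188.
West: Wₕ = 0.41122743; term = 0.41122743²·(1 − 0.18088122)·412/3510 = 0.016259274.
Central: Wₕ = 0.09438840; term = 0.09438840²·(1 − 0.11180961)·289/498 = 0.0045921055.
South: Wₕ = 0.11305840; term = 0.11305840²·(1 − 0.23523899)·117/1255 = 9.1132562 × 10^-4.
East: Wₕ = 0.38132576; term = 0.38132576²·(1 − 0.18294987)·78.4/3292 = 0.0028294188.
Sum = 0.024592124.

0.0246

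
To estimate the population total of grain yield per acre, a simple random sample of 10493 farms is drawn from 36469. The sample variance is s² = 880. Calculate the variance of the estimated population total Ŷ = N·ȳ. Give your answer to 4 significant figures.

Var(Ŷ) = N²·Var(ȳ) = N²·(1 − n/N)·s²/n.
f = 10493/36469 = 0.28772382; Var(ȳ) = 0.71227618·880/10493 = 0.059735351.
Var(Ŷ) = 36469² · 0.059735351 = 7.9447298 × 10^7.

7.945 × 10^7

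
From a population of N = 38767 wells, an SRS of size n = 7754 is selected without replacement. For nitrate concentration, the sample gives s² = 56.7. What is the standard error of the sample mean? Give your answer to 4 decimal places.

0.0765

Under SRS without replacement, Var(ȳ) = (1 − f)·s²/n with f = n/N = 7754/38767 = 0.20001548.
Var(ȳ) = (1 − 0.20001548)·56.7/7754 = 0.79998452·0.0073123549 = 0.0058497708.
SE(ȳ) = √(0.0058497708) = 0.0765.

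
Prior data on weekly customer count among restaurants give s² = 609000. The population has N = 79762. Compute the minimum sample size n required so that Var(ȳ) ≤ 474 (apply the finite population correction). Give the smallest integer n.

1265

Without fpc, n₀ = s²/D = 609000/474 = 1284.8101.
With fpc, (1 − n/N)·s²/n ≤ D requires n ≥ n₀/(1 + n₀/N) = 1284.8101/(1 + 1284.8101/79762) = 1264.4424.
Rounding up, n = 1265.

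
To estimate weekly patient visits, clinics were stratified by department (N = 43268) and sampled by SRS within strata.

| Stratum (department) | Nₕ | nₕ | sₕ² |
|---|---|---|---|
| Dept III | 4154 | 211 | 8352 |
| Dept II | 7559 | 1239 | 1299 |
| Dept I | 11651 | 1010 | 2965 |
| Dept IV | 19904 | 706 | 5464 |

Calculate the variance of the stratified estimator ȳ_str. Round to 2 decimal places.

Var(ȳ_str) = Σₕ Wₕ²(1 − fₕ)sₕ²/nₕ with Wₕ = Nₕ/N, N = 43268.
Dept III: Wₕ = 0.09600629; term = 0.09600629²·(1 − 0.05079442)·8352/211 = 0.34631209.
Dept II: Wₕ = 0.17470186; term = 0.17470186²·(1 − 0.16391057)·1299/1239 = 0.026753809.
Dept I: Wₕ = 0.26927521; term = 0.26927521²·(1 − 0.08668784)·2965/1010 = 0.19440853.
Dept IV: Wₕ = 0.46001664; term = 0.46001664²·(1 − 0.03547026)·5464/706 = 1.5796785.
Sum = 2.1471529.

2.15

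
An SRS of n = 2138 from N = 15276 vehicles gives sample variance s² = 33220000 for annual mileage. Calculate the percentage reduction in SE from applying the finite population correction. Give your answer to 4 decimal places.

f = n/N = 2138/15276 = 0.13995810.
SE_no-fpc = √(s²/n) = 124.65106; SE_fpc = √((1−f)s²/n) = 115.59945.
Ratio = √(1−f) = 0.92738444. Reduction = 100·(1 − 0.92738444) = 7.2616%.

7.2616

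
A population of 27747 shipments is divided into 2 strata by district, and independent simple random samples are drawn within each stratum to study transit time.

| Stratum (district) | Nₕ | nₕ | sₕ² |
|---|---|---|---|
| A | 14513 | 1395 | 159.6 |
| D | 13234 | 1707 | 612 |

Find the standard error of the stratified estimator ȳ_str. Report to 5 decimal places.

0.31517

Var(ȳ_str) = Σₕ Wₕ²(1 − fₕ)sₕ²/nₕ with Wₕ = Nₕ/N, N = 27747.
A: Wₕ = 0.52304754; term = 0.52304754²·(1 − 0.09612072)·159.6/1395 = 0.028291204.
D: Wₕ = 0.47695246; term = 0.47695246²·(1 − 0.12898595)·612/1707 = 0.071038414.
Sum = 0.099329618.
SE = √(0.099329618) = 0.31517.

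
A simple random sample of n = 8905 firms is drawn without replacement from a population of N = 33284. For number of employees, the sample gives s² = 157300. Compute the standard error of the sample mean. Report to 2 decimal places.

Under SRS without replacement, Var(ȳ) = (1 − f)·s²/n with f = n/N = 8905/33284 = 0.26754597.
Var(ȳ) = (1 − 0.26754597)·157300/8905 = 0.73245403·17.664234 = 12.938239.
SE(ȳ) = √(12.938239) = 3.60.

3.60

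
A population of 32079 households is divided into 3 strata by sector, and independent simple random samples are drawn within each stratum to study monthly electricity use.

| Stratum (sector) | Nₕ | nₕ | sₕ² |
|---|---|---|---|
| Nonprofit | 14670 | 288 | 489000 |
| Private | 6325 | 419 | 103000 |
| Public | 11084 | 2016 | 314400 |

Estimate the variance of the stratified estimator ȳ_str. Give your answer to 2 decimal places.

Var(ȳ_str) = Σₕ Wₕ²(1 − fₕ)sₕ²/nₕ with Wₕ = Nₕ/N, N = 32079.
Nonprofit: Wₕ = 0.45730852; term = 0.45730852²·(1 − 0.01963190)·489000/288 = 348.11611.
Private: Wₕ = 0.19716949; term = 0.19716949²·(1 − 0.06624506)·103000/419 = 8.9235062.
Public: Wₕ = 0.34552199; term = 0.34552199²·(1 − 0.18188380)·314400/2016 = 15.232051.
Sum = 372.27167.

372.27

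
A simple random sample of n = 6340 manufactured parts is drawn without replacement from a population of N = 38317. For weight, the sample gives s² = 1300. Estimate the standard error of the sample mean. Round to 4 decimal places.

0.4137

Under SRS without replacement, Var(ȳ) = (1 − f)·s²/n with f = n/N = 6340/38317 = 0.16546181.
Var(ȳ) = (1 − 0.16546181)·1300/6340 = 0.83453819·0.20504732 = 0.17111982.
SE(ȳ) = √(0.17111982) = 0.4137.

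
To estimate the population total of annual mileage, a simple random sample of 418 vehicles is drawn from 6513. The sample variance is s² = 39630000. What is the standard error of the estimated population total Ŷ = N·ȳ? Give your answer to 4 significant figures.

Var(Ŷ) = N²·Var(ȳ) = N²·(1 − n/N)·s²/n.
f = 418/6513 = 0.06417933; Var(ȳ) = 0.93582067·39630000/418 = 88723.859.
Var(Ŷ) = 6513² · 88723.859 = 3.7635924 × 10^12.
SE(Ŷ) = √(3.7635924 × 10^12) = 1.940 × 10^6.

1.940 × 10^6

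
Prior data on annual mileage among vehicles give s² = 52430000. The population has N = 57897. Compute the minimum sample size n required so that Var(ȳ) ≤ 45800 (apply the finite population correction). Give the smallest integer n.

Without fpc, n₀ = s²/D = 52430000/45800 = 1144.7598.
With fpc, (1 − n/N)·s²/n ≤ D requires n ≥ n₀/(1 + n₀/N) = 1144.7598/(1 + 1144.7598/57897) = 1122.5641.
Rounding up, n = 1123.

1123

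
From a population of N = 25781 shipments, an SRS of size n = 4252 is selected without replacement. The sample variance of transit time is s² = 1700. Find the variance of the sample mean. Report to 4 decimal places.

Under SRS without replacement, Var(ȳ) = (1 − f)·s²/n with f = n/N = 4252/25781 = 0.16492766.
Var(ȳ) = (1 − 0.16492766)·1700/4252 = 0.83507234·0.39981185 = 0.33387182.

0.3339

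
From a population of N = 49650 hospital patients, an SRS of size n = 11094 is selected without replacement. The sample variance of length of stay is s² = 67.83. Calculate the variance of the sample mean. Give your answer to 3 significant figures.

0.00475

Under SRS without replacement, Var(ȳ) = (1 − f)·s²/n with f = n/N = 11094/49650 = 0.22344411.
Var(ȳ) = (1 − 0.22344411)·67.83/11094 = 0.77655589·0.0061141157 = 0.0047479526.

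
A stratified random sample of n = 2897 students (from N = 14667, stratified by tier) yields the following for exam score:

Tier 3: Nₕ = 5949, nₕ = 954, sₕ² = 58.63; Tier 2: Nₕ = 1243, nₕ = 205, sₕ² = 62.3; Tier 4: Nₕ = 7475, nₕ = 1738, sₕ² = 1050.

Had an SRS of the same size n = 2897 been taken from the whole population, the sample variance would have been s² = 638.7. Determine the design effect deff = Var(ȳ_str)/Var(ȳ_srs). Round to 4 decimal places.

0.7390

Var(ȳ_str) = Σ Wₕ²(1−fₕ)sₕ²/nₕ with Wₕ = Nₕ/14667:
  Tier 3: (5949/14667)²·(1−954/5949)·58.63/954 = 0.0084892319
  Tier 2: (1243/14667)²·(1−205/1243)·62.3/205 = 0.0018227205
  Tier 4: (7475/14667)²·(1−1738/7475)·1050/1738 = 0.12043508
  → Var(ȳ_str) = 0.13074703.
Var(ȳ_srs) = (1 − 2897/14667)·638.7/2897 = 0.17692271.
deff = 0.13074703 / 0.17692271 = 0.7390.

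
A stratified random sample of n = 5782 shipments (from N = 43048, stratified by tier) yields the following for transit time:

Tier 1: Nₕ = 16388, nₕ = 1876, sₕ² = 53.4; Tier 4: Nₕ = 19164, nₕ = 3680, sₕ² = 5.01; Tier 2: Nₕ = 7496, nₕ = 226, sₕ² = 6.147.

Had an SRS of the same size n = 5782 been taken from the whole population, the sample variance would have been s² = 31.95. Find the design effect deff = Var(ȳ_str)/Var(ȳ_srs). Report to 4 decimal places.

0.9764

Var(ȳ_str) = Σ Wₕ²(1−fₕ)sₕ²/nₕ with Wₕ = Nₕ/43048:
  Tier 1: (16388/43048)²·(1−1876/16388)·53.4/1876 = 0.0036530506
  Tier 4: (19164/43048)²·(1−3680/19164)·5.01/3680 = 2.1799838 × 10^-4
  Tier 2: (7496/43048)²·(1−226/7496)·6.147/226 = 7.9985784 × 10^-4
  → Var(ȳ_str) = 0.0046709068.
Var(ȳ_srs) = (1 − 5782/43048)·31.95/5782 = 0.0047835749.
deff = 0.0046709068 / 0.0047835749 = 0.9764.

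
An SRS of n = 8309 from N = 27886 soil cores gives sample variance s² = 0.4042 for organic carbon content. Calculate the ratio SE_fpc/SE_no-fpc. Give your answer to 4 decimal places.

f = n/N = 8309/27886 = 0.29796314.
SE_no-fpc = √(s²/n) = 0.0069746718; SE_fpc = √((1−f)s²/n) = 0.0058439129.
Ratio = √(1−f) = 0.83787640.

0.8379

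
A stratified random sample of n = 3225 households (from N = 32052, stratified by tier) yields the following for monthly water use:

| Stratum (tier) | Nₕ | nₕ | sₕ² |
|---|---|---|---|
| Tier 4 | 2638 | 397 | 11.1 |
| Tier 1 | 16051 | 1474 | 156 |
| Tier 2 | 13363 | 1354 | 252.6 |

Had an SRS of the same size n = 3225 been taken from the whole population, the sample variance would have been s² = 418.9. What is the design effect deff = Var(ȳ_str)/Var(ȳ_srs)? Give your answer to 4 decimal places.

Var(ȳ_str) = Σ Wₕ²(1−fₕ)sₕ²/nₕ with Wₕ = Nₕ/32052:
  Tier 4: (2638/32052)²·(1−397/2638)·11.1/397 = 1.6089363 × 10^-4
  Tier 1: (16051/32052)²·(1−1474/16051)·156/1474 = 0.024103888
  Tier 2: (13363/32052)²·(1−1354/13363)·252.6/1354 = 0.029141723
  → Var(ȳ_str) = 0.053406505.
Var(ȳ_srs) = (1 − 3225/32052)·418.9/3225 = 0.11682209.
deff = 0.053406505 / 0.11682209 = 0.4572.

0.4572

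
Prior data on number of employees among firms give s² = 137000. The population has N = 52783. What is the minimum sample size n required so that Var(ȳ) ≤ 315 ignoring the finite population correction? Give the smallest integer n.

Without fpc, n₀ = s²/D = 137000/315 = 434.9206.
Rounding up, n = 435.

435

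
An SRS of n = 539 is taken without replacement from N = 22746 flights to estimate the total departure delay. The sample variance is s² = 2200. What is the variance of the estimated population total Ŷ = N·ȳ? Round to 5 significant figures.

Var(Ŷ) = N²·Var(ȳ) = N²·(1 − n/N)·s²/n.
f = 539/22746 = 0.02369647; Var(ȳ) = 0.97630353·2200/539 = 3.9849124.
Var(Ŷ) = 22746² · 3.9849124 = 2.061716 × 10^9.

2.0617 × 10^9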